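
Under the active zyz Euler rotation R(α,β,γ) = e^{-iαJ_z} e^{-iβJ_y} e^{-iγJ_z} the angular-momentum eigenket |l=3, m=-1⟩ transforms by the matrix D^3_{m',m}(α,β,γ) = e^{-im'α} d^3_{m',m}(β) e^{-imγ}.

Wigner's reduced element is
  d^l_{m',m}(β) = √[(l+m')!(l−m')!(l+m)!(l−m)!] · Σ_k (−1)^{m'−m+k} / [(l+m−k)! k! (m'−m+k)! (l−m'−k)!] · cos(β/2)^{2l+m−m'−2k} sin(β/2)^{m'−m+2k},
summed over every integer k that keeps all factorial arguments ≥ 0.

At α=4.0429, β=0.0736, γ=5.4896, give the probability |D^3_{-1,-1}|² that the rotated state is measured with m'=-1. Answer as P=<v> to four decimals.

Split into d^3_{-1,-1}(β=0.0736) × two z-phases.
With c≡cos(β/2)=0.999323 and s≡sin(β/2)=0.036792, N=[2·24·2·24]^{1/2}=48.000000
k∈{0,1,2} keeps every argument non-negative
  k=0: (−1)^0·48.0000/(48)·0.9993^6·0.0368^0 = +0.995945
  k=1: (−1)^1·48.0000/(6)·0.9993^4·0.0368^2 = -0.010800
  k=2: (−1)^2·48.0000/(8)·0.9993^2·0.0368^4 = +0.000011
d^3_{-1,-1}(0.0736) = +0.995945 -0.010800 +0.000011 = +0.985156
|D^3_{-1,-1}|² = |d^3_{-1,-1}(β)|² = (+0.985156)² = 0.970532 (the z-rotation phases have unit modulus)

P=0.9705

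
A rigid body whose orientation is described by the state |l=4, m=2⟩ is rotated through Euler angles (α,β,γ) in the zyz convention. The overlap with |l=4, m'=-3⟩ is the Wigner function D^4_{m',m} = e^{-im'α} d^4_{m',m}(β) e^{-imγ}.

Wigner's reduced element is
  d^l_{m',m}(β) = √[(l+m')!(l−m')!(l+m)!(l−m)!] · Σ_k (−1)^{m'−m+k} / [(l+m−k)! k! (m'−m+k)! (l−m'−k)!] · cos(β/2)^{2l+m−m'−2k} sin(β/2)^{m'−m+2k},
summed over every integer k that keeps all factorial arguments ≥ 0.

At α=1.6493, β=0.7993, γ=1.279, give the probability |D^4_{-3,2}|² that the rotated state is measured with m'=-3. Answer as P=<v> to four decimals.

Split into d^4_{-3,2}(β=0.7993) × two z-phases.
With c≡cos(β/2)=0.921197 and s≡sin(β/2)=0.389096, N=[1·5040·720·2]^{1/2}=2693.993318
k: max(0,(2)−(-3))=5 … min(4+(2),4−(-3))=6
  k=5: (−1)^0·2693.9933/(240)·0.9212^3·0.3891^5 = +0.078258
  k=6: (−1)^1·2693.9933/(720)·0.9212^1·0.3891^7 = -0.004654
d^4_{-3,2}(0.7993) = +0.078258 -0.004654 = +0.073604
|D^4_{-3,2}|² = |d^4_{-3,2}(β)|² = (+0.073604)² = 0.005418 (the z-rotation phases have unit modulus)

P=0.0054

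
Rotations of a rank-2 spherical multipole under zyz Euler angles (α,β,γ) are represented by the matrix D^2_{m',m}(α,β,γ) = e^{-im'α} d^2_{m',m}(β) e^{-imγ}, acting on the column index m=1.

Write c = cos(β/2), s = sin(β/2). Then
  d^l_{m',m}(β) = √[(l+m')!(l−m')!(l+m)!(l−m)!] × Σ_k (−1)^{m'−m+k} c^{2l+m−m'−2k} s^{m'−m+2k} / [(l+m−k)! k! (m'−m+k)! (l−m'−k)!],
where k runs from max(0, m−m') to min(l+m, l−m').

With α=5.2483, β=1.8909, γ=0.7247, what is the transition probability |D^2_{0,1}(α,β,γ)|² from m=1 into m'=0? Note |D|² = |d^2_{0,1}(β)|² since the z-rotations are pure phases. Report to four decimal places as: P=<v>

P=0.1338

Split into d^2_{0,1}(β=1.8909) × two z-phases.
Half-angle: c=0.585378, s=0.810760. N=√(2·2·6·1)=4.898979
k: max(0,(1)−(0))=1 … min(2+(1),2−(0))=2
  k=1: (−1)^0·4.8990/(2)·0.5854^3·0.8108^1 = +0.398362
  k=2: (−1)^1·4.8990/(2)·0.5854^1·0.8108^3 = -0.764170
d^2_{0,1}(1.8909) = +0.398362 -0.764170 = -0.365808
|D^2_{0,1}|² = |d^2_{0,1}(β)|² = (-0.365808)² = 0.133815 (the z-rotation phases have unit modulus)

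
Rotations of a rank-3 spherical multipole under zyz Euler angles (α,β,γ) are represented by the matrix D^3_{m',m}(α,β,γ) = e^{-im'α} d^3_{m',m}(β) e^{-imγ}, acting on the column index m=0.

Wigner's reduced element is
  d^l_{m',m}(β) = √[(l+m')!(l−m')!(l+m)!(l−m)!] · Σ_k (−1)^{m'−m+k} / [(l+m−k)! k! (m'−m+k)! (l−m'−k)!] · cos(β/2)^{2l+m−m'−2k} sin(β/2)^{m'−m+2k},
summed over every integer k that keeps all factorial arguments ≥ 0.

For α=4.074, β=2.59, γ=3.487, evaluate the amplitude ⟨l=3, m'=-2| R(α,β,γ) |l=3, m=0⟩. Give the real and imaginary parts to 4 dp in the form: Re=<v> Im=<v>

Re=0.0928 Im=-0.3065

D^3_{-2,0}(4.074,2.59,3.487) = e^{-i·-2·4.074}·d^3_{-2,0}(2.59)·e^{-i·0·3.487}. Compute d first:
c=cos(2.59/2)=0.272313, s=sin(2.59/2)=0.962209; N=√[1·120·6·6]=65.726707
The bounds max(0,m−m')=2 and min(l+m,l−m')=3 give 2 terms
  k=2: (−1)^0·65.7267/(12)·0.2723^4·0.9622^2 = +0.027885
  k=3: (−1)^1·65.7267/(12)·0.2723^2·0.9622^4 = -0.348157
d^3_{-2,0}(2.59) = +0.027885 -0.348157 = -0.320272
D = (-0.289800+0.957087i)·(-0.320272)·(+1.000000+0.000000i) = +0.092815-0.306528i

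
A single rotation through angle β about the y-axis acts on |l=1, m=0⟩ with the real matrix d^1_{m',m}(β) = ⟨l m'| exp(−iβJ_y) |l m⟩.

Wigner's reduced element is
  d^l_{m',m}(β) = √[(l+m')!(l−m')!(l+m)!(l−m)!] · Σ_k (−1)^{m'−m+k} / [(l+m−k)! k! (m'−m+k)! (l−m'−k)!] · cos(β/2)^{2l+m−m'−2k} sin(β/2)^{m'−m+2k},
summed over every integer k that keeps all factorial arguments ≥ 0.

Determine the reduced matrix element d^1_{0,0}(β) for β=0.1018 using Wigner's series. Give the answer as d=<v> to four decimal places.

d^1_{0,0}(β=0.1018) via Wigner's sum:
Half-angle: c=0.998705, s=0.050878. N=√(1·1·1·1)=1.000000
The bounds max(0,m−m')=0 and min(l+m,l−m')=1 give 2 terms
  k=0: (−1)^0·1.0000/(1)·0.9987^2·0.0509^0 = +0.997411
  k=1: (−1)^1·1.0000/(1)·0.9987^0·0.0509^2 = -0.002589
d^1_{0,0}(0.1018) = +0.997411 -0.002589 = +0.994823

d=0.9948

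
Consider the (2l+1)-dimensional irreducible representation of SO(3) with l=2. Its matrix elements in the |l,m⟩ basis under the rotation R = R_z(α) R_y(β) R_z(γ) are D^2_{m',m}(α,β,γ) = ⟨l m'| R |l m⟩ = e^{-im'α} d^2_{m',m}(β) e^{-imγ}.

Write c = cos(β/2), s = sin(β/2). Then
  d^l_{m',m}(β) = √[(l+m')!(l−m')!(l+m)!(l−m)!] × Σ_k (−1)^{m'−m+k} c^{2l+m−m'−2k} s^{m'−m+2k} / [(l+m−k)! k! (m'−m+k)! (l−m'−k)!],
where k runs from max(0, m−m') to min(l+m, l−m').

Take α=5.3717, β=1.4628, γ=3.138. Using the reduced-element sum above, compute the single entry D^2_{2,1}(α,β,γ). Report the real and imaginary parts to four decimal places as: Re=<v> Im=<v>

Re=-0.1393 Im=0.5328

D^2_{2,1}(5.3717,1.4628,3.138) = e^{-i·2·5.3717}·d^2_{2,1}(1.4628)·e^{-i·1·3.138}. Compute d first:
Half-angle: c=0.744240, s=0.667912. N=√(24·1·6·1)=12.000000
k: max(0,(1)−(2))=0 … min(2+(1),2−(2))=0
  k=0: (−1)^1·12.0000/(6)·0.7442^3·0.6679^1 = -0.550666
d^2_{2,1}(1.4628) = -0.550666
D = (-0.249510+0.968372i)·(-0.550666)·(-0.999994-0.003593i) = -0.139312+0.532753i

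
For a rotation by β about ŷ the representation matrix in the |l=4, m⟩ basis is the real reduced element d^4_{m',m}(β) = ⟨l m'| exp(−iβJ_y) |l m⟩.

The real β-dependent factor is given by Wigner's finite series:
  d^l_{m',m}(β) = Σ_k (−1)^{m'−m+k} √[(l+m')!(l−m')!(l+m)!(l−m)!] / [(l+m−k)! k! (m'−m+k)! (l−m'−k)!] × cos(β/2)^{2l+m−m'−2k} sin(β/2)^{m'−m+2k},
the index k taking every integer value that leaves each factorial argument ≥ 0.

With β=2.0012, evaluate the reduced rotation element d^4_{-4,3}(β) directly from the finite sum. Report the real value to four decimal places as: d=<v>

d^4_{-4,3}(β=2.0012) via Wigner's sum:
With c≡cos(β/2)=0.539797 and s≡sin(β/2)=0.841795, N=[1·40320·5040·1]^{1/2}=14255.272709
Admissible k: 7..7 (factorial args all ≥0)
  k=7: (−1)^0·14255.2727/(5040)·0.5398^1·0.8418^7 = +0.457320
d^4_{-4,3}(2.0012) = +0.457320

d=0.4573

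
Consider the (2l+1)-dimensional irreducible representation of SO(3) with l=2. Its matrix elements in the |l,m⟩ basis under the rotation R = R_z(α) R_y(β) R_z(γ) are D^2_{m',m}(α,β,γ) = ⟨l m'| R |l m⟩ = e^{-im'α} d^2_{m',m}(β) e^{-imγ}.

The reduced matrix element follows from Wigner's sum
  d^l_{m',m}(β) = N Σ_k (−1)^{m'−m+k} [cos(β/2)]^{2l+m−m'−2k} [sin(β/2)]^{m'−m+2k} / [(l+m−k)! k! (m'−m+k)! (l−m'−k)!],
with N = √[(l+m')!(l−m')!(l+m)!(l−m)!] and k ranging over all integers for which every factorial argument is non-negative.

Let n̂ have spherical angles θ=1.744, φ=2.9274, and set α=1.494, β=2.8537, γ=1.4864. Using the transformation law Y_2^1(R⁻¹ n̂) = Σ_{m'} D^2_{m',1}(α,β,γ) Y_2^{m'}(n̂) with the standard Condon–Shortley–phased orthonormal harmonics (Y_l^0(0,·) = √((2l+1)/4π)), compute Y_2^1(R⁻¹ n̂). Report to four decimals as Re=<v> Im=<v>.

Need the full column D^2_{m',1} for m'=−2..2 at α=1.494, β=2.8537, γ=1.4864.
cos(β/2)=0.143450, sin(β/2)=0.989658
d^2_{-2,1}: single k=3 term ⇒ +0.278090;  D = +0.019227+0.277424i
d^2_{-1,1}: k∈[2..3] ⇒ +0.060463 -0.959268 = -0.898805;  D = -0.898779-0.006831i
d^2_{0,1}: k∈[1..2] ⇒ +0.007156 -0.340589 = -0.333433;  D = -0.028107+0.332246i
d^2_{1,1}: k∈[0..1] ⇒ +0.000423 -0.060463 = -0.060040;  D = +0.059261+0.009636i
d^2_{2,1}: single k=0 term ⇒ -0.005843;  D = +0.001377-0.005678i
Y_2^{m'}(θ=1.744,φ=2.9274) and Σ D·Y over m':
  (+0.0192+0.2774i)·(+0.3409+0.1557i)  (-0.8988-0.0068i)·(+0.1282+0.0279i)  (-0.0281+0.3322i)·(-0.2873+0.0000i)  (+0.0593+0.0096i)·(-0.1282+0.0279i)  (+0.0014-0.0057i)·(+0.3409-0.1557i)
Y_2^1(R⁻¹ n̂) = -0.151830-0.025538i

Re=-0.1518 Im=-0.0255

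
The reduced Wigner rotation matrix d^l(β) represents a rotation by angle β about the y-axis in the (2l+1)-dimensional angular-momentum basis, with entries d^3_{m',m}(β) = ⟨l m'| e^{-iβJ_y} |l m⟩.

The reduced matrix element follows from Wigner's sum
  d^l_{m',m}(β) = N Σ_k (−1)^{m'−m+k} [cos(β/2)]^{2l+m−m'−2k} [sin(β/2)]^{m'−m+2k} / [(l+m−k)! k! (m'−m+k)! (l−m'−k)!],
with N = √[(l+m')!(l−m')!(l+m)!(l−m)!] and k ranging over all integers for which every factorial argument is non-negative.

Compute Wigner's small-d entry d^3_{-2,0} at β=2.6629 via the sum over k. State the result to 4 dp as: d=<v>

d^3_{-2,0}(β=2.6629) via Wigner's sum:
c=cos(2.6629/2)=0.237068, s=sin(2.6629/2)=0.971493; N=√[1·120·6·6]=65.726707
k: max(0,(0)−(-2))=2 … min(3+(0),3−(-2))=3
  k=2: (−1)^0·65.7267/(12)·0.2371^4·0.9715^2 = +0.016328
  k=3: (−1)^1·65.7267/(12)·0.2371^2·0.9715^4 = -0.274198
d^3_{-2,0}(2.6629) = +0.016328 -0.274198 = -0.257870

d=-0.2579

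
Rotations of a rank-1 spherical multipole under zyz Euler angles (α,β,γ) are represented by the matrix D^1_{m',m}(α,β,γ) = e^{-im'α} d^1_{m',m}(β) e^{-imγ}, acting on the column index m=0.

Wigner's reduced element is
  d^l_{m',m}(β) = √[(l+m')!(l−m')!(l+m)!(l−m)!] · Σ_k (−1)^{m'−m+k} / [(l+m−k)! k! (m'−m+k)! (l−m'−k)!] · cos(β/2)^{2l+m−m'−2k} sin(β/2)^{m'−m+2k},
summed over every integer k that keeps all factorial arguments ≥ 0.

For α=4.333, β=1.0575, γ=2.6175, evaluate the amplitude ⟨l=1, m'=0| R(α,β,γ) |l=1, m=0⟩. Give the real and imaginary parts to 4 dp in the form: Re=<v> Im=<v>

Re=0.4911 Im=0.0000

Split into d^1_{0,0}(β=1.0575) × two z-phases.
With c≡cos(β/2)=0.863438 and s≡sin(β/2)=0.504454, N=[1·1·1·1]^{1/2}=1.000000
k: max(0,(0)−(0))=0 … min(1+(0),1−(0))=1
  k=0: (−1)^0·1.0000/(1)·0.8634^2·0.5045^0 = +0.745526
  k=1: (−1)^1·1.0000/(1)·0.8634^0·0.5045^2 = -0.254474
d^1_{0,0}(1.0575) = +0.745526 -0.254474 = +0.491051
Attach z-rotation phases: D = e^{-i(0)(4.333)}·(+0.491051)·e^{-i(0)(2.6175)} = +0.491051+0.000000i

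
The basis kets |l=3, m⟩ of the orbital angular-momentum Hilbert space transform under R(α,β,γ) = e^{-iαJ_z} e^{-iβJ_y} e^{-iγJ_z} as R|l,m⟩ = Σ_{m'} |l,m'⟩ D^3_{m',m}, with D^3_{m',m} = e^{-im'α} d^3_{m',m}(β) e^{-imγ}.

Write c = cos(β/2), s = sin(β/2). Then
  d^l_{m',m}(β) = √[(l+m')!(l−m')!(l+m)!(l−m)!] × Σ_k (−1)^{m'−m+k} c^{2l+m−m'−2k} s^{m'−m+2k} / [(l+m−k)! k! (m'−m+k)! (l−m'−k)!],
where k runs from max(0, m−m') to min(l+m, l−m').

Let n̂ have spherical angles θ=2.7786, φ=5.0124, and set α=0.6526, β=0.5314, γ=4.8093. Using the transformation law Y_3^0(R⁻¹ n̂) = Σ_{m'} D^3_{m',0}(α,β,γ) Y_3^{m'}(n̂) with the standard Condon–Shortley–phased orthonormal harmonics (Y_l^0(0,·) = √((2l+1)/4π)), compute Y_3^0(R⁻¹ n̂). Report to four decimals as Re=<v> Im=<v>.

Re=-0.2487 Im=0.0000

Need the full column D^3_{m',0} for m'=−3..3 at α=0.6526, β=0.5314, γ=4.8093.
cos(β/2)=0.964909, sin(β/2)=0.262585
d^3_{-3,0}: single k=3 term ⇒ +0.072742;  D = -0.027454+0.067362i
d^3_{-2,0}: k∈[2..3] ⇒ +0.327375 -0.024244 = +0.303130;  D = +0.079567+0.292501i
d^3_{-1,0}: k∈[1..3] ⇒ +0.760837 -0.169036 +0.004173 = +0.595974;  D = +0.473506+0.361908i
d^3_{0,0}: k∈[0..3] ⇒ +0.807083 -0.537931 +0.039838 -0.000328 = +0.308661;  D = +0.308661+0.000000i
d^3_{1,0}: k∈[0..2] ⇒ -0.760837 +0.169036 -0.004173 = -0.595974;  D = -0.473506+0.361908i
d^3_{2,0}: k∈[0..1] ⇒ +0.327375 -0.024244 = +0.303130;  D = +0.079567-0.292501i
d^3_{3,0}: single k=0 term ⇒ -0.072742;  D = +0.027454+0.067362i
Y_3^{m'}(θ=2.7786,φ=5.0124) and Σ D·Y over m':
  (-0.0275+0.0674i)·(-0.0146-0.0116i)  (+0.0796+0.2925i)·(+0.0994-0.0680i)  (+0.4735+0.3619i)·(+0.1143+0.3694i)  (+0.3087+0.0000i)·(-0.4778+0.0000i)  (-0.4735+0.3619i)·(-0.1143+0.3694i)  (+0.0796-0.2925i)·(+0.0994+0.0680i)  (+0.0275+0.0674i)·(+0.0146-0.0116i)
Y_3^0(R⁻¹ n̂) = -0.248662-0.000000i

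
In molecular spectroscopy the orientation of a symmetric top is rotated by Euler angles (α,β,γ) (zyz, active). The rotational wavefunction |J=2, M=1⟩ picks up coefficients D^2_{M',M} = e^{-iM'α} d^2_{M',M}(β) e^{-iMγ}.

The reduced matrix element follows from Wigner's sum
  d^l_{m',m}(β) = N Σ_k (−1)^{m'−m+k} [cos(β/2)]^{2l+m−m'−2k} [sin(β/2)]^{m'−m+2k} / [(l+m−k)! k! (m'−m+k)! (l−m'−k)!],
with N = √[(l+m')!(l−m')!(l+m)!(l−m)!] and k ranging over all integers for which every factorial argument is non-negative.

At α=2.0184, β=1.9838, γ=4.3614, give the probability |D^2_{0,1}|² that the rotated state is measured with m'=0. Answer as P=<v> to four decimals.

P=0.2027

D^2_{0,1}(2.0184,1.9838,4.3614) = e^{-i·0·2.0184}·d^2_{0,1}(1.9838)·e^{-i·1·4.3614}. Compute d first:
c=cos(1.9838/2)=0.547100, s=sin(1.9838/2)=0.837067; N=√[2·2·6·1]=4.898979
Admissible k: 1..2 (factorial args all ≥0)
  k=1: (−1)^0·4.8990/(2)·0.5471^3·0.8371^1 = +0.335766
  k=2: (−1)^1·4.8990/(2)·0.5471^1·0.8371^3 = -0.786001
d^2_{0,1}(1.9838) = +0.335766 -0.786001 = -0.450235
|D^2_{0,1}|² = |d^2_{0,1}(β)|² = (-0.450235)² = 0.202712 (the z-rotation phases have unit modulus)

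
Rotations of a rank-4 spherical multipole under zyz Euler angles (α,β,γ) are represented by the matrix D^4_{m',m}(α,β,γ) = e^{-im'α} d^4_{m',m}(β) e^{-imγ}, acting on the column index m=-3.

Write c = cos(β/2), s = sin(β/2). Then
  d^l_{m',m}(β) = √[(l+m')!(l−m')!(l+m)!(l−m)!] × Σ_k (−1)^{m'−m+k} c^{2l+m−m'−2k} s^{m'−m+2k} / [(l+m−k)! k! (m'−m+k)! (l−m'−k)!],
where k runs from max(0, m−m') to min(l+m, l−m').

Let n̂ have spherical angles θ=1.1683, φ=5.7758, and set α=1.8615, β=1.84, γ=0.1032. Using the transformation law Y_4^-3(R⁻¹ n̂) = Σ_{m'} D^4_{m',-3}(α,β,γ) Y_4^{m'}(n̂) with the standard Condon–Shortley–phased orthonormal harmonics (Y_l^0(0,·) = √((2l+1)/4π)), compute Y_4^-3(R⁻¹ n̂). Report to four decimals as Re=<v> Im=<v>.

Re=-0.2659 Im=0.0957

Need the full column D^4_{m',-3} for m'=−4..4 at α=1.8615, β=1.84, γ=0.1032.
cos(β/2)=0.605820, sin(β/2)=0.795602
d^4_{-4,-3}: single k=1 term ⇒ +0.067398;  D = +0.006620+0.067072i
d^4_{-3,-3}: k∈[0..1] ⇒ +0.018145 -0.219054 = -0.200910;  D = -0.185893+0.076213i
d^4_{-2,-3}: k∈[0..1] ⇒ -0.089159 +0.461308 = +0.372149;  D = -0.233943-0.289422i
d^4_{-1,-3}: k∈[0..1] ⇒ +0.248384 -0.713964 = -0.465580;  D = +0.263003-0.384180i
d^4_{0,-3}: k∈[0..1] ⇒ -0.486261 +0.838636 = +0.352375;  D = +0.335621+0.107361i
d^4_{1,-3}: k∈[0..1] ⇒ +0.713964 -0.738808 = -0.024844;  D = -0.000469+0.024839i
d^4_{2,-3}: k∈[0..1] ⇒ -0.795600 +0.457380 = -0.338220;  D = +0.325803-0.090803i
d^4_{3,-3}: k∈[0..1] ⇒ +0.651568 -0.160533 = +0.491034;  D = +0.261874+0.415375i
d^4_{4,-3}: single k=0 term ⇒ -0.345747;  D = -0.227351+0.260485i
Y_4^{m'}(θ=1.1683,φ=5.7758) and Σ D·Y over m':
  (+0.0066+0.0671i)·(-0.1404+0.2844i)  (-0.1859+0.0762i)·(+0.0186+0.3814i)  (-0.2339-0.2894i)·(+0.0111+0.0178i)  (+0.2630-0.3842i)·(-0.2870-0.1596i)  (+0.3356+0.1074i)·(-0.0824+0.0000i)  (-0.0005+0.0248i)·(+0.2870-0.1596i)  (+0.3258-0.0908i)·(+0.0111-0.0178i)  (+0.2619+0.4154i)·(-0.0186+0.3814i)  (-0.2274+0.2605i)·(-0.1404-0.2844i)
Y_4^-3(R⁻¹ n̂) = -0.265894+0.095682i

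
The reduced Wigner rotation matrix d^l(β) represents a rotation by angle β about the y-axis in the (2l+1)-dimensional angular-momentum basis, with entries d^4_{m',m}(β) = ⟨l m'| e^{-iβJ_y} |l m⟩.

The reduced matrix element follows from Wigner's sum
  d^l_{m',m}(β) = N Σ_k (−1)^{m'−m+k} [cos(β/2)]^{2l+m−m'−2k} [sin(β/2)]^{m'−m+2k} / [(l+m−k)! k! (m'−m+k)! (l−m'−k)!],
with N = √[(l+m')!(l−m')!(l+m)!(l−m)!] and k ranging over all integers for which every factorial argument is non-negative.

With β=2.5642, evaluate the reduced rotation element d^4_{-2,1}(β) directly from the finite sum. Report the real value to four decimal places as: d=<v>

d=0.5256

d^4_{-2,1}(β=2.5642) via Wigner's sum:
With c≡cos(β/2)=0.284703 and s≡sin(β/2)=0.958616, N=[2·720·120·6]^{1/2}=1018.233765
k: max(0,(1)−(-2))=3 … min(4+(1),4−(-2))=5
  k=3: (−1)^0·1018.2338/(72)·0.2847^5·0.9586^3 = +0.023303
  k=4: (−1)^1·1018.2338/(48)·0.2847^3·0.9586^5 = -0.396282
  k=5: (−1)^2·1018.2338/(240)·0.2847^1·0.9586^7 = +0.898546
d^4_{-2,1}(2.5642) = +0.023303 -0.396282 +0.898546 = +0.525566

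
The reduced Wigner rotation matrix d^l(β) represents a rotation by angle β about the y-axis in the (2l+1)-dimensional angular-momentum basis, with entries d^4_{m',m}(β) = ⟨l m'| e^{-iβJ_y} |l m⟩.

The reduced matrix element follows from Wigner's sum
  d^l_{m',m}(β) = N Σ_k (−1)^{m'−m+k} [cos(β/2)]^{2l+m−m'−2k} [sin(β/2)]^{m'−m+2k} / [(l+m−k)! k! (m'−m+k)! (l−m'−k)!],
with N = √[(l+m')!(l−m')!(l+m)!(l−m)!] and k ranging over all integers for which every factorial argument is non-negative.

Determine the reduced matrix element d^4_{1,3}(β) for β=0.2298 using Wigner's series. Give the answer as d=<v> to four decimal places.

d=0.0980

d^4_{1,3}(β=0.2298) via Wigner's sum:
Half-angle: c=0.993406, s=0.114647. N=√(120·6·5040·1)=1904.940944
k∈{2,3} keeps every argument non-negative
  k=2: (−1)^0·1904.9409/(240)·0.9934^6·0.1146^2 = +0.100267
  k=3: (−1)^1·1904.9409/(144)·0.9934^4·0.1146^4 = -0.002226
d^4_{1,3}(0.2298) = +0.100267 -0.002226 = +0.098042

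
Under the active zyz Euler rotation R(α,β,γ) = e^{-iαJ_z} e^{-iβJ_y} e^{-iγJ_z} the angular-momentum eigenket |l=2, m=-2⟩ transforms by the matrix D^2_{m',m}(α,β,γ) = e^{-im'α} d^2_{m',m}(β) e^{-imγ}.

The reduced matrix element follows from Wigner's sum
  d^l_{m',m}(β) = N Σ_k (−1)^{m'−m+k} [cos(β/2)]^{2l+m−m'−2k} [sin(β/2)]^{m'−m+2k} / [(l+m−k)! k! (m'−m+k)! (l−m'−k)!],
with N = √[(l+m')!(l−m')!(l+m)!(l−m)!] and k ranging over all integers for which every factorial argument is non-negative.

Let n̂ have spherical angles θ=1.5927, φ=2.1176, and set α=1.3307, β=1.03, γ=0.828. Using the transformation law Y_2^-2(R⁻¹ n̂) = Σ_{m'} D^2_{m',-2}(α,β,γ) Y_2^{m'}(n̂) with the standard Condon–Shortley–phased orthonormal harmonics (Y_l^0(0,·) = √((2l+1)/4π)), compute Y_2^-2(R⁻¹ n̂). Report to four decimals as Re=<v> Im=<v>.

Need the full column D^2_{m',-2} for m'=−2..2 at α=1.3307, β=1.03, γ=0.828.
cos(β/2)=0.870293, sin(β/2)=0.492535
d^2_{-2,-2}: single k=0 term ⇒ +0.573669;  D = -0.220747-0.529497i
d^2_{-1,-2}: single k=0 term ⇒ -0.649326;  D = +0.641553-0.100174i
d^2_{0,-2}: single k=0 term ⇒ +0.450070;  D = -0.038301+0.448438i
d^2_{1,-2}: single k=0 term ⇒ -0.207973;  D = -0.197066-0.066467i
d^2_{2,-2}: single k=0 term ⇒ +0.058850;  D = +0.031529-0.049692i
Y_2^{m'}(θ=1.5927,φ=2.1176) and Σ D·Y over m':
  (-0.2207-0.5295i)·(-0.1773+0.3430i)  (+0.6416-0.1002i)·(+0.0088+0.0144i)  (-0.0383+0.4484i)·(-0.3149+0.0000i)  (-0.1971-0.0665i)·(-0.0088+0.0144i)  (+0.0315-0.0497i)·(-0.1773-0.3430i)
Y_2^-2(R⁻¹ n̂) = +0.219953-0.118919i

Re=0.2200 Im=-0.1189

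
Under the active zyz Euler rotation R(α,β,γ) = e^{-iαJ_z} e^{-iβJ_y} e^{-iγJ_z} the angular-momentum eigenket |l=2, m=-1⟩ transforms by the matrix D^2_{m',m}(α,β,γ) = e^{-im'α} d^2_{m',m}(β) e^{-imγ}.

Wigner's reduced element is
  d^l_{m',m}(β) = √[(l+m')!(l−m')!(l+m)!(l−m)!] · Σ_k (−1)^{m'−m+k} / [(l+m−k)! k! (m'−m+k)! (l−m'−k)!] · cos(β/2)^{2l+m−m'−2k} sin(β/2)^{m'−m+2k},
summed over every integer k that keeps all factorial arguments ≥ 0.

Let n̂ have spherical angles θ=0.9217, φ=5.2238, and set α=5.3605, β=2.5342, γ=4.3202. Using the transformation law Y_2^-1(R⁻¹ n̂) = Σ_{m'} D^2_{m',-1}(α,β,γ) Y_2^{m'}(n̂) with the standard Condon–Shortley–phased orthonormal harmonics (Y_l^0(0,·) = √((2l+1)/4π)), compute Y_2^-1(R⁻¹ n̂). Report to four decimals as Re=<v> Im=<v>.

Re=-0.0170 Im=-0.0311

Need the full column D^2_{m',-1} for m'=−2..2 at α=5.3605, β=2.5342, γ=4.3202.
cos(β/2)=0.299049, sin(β/2)=0.954238
d^2_{-2,-1}: single k=1 term ⇒ +0.051041;  D = -0.040109+0.031566i
d^2_{-1,-1}: k∈[0..1] ⇒ +0.007998 -0.244298 = -0.236300;  D = +0.228604+0.059816i
d^2_{0,-1}: k∈[0..1] ⇒ -0.062512 +0.636485 = +0.573973;  D = -0.219380-0.530394i
d^2_{1,-1}: k∈[0..1] ⇒ +0.244298 -0.829137 = -0.584839;  D = -0.295906+0.504456i
d^2_{2,-1}: single k=0 term ⇒ -0.519688;  D = -0.516098+0.060982i
Y_2^{m'}(θ=0.9217,φ=5.2238) and Σ D·Y over m':
  (-0.0401+0.0316i)·(-0.1277+0.2092i)  (+0.2286+0.0598i)·(+0.1821+0.3244i)  (-0.2194-0.5304i)·(+0.0303+0.0000i)  (-0.2959+0.5045i)·(-0.1821+0.3244i)  (-0.5161+0.0610i)·(-0.1277-0.2092i)
Y_2^-1(R⁻¹ n̂) = -0.017028-0.031090i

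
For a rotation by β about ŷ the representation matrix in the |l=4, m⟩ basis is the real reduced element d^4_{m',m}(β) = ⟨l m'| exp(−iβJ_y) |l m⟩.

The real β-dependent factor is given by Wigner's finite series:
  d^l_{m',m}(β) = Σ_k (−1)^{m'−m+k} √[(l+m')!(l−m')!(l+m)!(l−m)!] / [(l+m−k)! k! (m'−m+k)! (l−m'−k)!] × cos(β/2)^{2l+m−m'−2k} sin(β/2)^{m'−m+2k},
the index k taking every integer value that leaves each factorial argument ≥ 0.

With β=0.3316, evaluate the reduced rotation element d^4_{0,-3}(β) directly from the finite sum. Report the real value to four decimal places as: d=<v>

d=-0.0483

d^4_{0,-3}(β=0.3316) via Wigner's sum:
Half-angle: c=0.986287, s=0.165041. N=√(24·24·1·5040)=1703.830978
The bounds max(0,m−m')=0 and min(l+m,l−m')=1 give 2 terms
  k=0: (−1)^3·1703.8310/(144)·0.9863^5·0.1650^3 = -0.049643
  k=1: (−1)^4·1703.8310/(144)·0.9863^3·0.1650^5 = +0.001390
d^4_{0,-3}(0.3316) = -0.049643 +0.001390 = -0.048253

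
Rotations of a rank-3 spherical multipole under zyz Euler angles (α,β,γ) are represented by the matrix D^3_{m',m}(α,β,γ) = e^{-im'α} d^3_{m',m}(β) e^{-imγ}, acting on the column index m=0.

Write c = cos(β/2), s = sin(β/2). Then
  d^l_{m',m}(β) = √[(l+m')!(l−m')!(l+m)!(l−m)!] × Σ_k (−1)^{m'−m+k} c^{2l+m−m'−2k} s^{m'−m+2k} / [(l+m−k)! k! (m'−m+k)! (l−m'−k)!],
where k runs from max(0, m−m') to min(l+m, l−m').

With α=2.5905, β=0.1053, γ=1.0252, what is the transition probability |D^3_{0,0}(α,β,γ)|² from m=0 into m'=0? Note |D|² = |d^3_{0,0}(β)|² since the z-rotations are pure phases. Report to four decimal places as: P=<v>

First d^3_{0,0}(β=0.1053), then the phase factors e^{-i(0)α} and e^{-i(0)γ}:
With c≡cos(β/2)=0.998614 and s≡sin(β/2)=0.052626, N=[6·6·6·6]^{1/2}=36.000000
The bounds max(0,m−m')=0 and min(l+m,l−m')=3 give 4 terms
  k=0: (−1)^0·36.0000/(36)·0.9986^6·0.0526^0 = +0.991715
  k=1: (−1)^1·36.0000/(4)·0.9986^4·0.0526^2 = -0.024787
  k=2: (−1)^2·36.0000/(4)·0.9986^2·0.0526^4 = +0.000069
  k=3: (−1)^3·36.0000/(36)·0.9986^0·0.0526^6 = -0.000000
d^3_{0,0}(0.1053) = +0.991715 -0.024787 +0.000069 -0.000000 = +0.966996
|D^3_{0,0}|² = |d^3_{0,0}(β)|² = (+0.966996)² = 0.935082 (the z-rotation phases have unit modulus)

P=0.9351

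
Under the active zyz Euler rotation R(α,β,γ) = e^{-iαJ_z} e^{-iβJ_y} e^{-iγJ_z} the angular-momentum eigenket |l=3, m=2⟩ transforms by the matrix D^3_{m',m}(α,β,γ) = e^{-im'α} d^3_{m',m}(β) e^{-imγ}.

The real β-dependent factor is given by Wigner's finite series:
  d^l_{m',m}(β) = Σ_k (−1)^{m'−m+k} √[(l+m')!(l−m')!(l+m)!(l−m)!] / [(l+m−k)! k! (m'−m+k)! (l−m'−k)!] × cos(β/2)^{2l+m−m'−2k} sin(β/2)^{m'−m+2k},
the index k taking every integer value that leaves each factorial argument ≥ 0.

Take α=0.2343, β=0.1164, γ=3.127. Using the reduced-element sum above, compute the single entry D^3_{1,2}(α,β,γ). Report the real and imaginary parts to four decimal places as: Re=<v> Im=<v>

Re=0.1774 Im=-0.0369

First d^3_{1,2}(β=0.1164), then the phase factors e^{-i(1)α} and e^{-i(2)γ}:
With c≡cos(β/2)=0.998307 and s≡sin(β/2)=0.058167, N=[24·2·120·1]^{1/2}=75.894664
The bounds max(0,m−m')=1 and min(l+m,l−m')=2 give 2 terms
  k=1: (−1)^0·75.8947/(24)·0.9983^5·0.0582^1 = +0.182389
  k=2: (−1)^1·75.8947/(12)·0.9983^3·0.0582^3 = -0.001238
d^3_{1,2}(0.1164) = +0.182389 -0.001238 = +0.181150
D = (+0.972677-0.232162i)·(+0.181150)·(+0.999574+0.029181i) = +0.177353-0.036897i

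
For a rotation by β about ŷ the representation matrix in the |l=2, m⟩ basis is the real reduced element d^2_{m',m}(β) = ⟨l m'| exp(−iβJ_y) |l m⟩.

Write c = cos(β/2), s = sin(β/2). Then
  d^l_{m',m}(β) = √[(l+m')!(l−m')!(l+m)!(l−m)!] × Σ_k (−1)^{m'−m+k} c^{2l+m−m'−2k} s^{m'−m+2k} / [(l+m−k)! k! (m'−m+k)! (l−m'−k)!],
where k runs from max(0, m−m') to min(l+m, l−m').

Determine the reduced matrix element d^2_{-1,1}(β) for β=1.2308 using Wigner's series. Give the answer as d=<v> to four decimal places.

d=0.5555

d^2_{-1,1}(β=1.2308) via Wigner's sum:
c=cos(1.2308/2)=0.816543, s=sin(1.2308/2)=0.577285; N=√[1·6·6·1]=6.000000
k∈{2,3} keeps every argument non-negative
  k=2: (−1)^0·6.0000/(2)·0.8165^2·0.5773^2 = +0.666592
  k=3: (−1)^1·6.0000/(6)·0.8165^0·0.5773^4 = -0.111061
d^2_{-1,1}(1.2308) = +0.666592 -0.111061 = +0.555530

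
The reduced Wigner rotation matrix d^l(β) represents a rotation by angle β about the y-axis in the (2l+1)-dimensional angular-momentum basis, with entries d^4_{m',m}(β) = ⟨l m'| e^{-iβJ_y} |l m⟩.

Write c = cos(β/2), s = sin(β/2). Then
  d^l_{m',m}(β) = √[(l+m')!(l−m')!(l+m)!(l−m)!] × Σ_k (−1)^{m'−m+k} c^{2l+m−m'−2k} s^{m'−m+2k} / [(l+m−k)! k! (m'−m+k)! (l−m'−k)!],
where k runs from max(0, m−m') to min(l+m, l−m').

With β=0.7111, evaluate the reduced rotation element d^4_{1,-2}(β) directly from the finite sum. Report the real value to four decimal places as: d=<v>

d^4_{1,-2}(β=0.7111) via Wigner's sum:
With c≡cos(β/2)=0.937455 and s≡sin(β/2)=0.348106, N=[120·6·2·720]^{1/2}=1018.233765
The bounds max(0,m−m')=0 and min(l+m,l−m')=2 give 3 terms
  k=0: (−1)^3·1018.2338/(72)·0.9375^5·0.3481^3 = -0.431919
  k=1: (−1)^4·1018.2338/(48)·0.9375^3·0.3481^5 = +0.089334
  k=2: (−1)^5·1018.2338/(240)·0.9375^1·0.3481^7 = -0.002464
d^4_{1,-2}(0.7111) = -0.431919 +0.089334 -0.002464 = -0.345049

d=-0.3450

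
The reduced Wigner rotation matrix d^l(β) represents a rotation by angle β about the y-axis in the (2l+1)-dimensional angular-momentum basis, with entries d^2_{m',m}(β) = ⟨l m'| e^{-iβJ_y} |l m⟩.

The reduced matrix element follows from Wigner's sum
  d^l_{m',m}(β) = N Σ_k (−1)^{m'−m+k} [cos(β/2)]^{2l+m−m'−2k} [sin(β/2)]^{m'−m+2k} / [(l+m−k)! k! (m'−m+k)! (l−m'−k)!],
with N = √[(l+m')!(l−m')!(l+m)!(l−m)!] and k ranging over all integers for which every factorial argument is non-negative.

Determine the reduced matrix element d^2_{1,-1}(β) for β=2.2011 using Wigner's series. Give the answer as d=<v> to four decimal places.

d=-0.1421

d^2_{1,-1}(β=2.2011) via Wigner's sum:
Half-angle: c=0.453106, s=0.891457. N=√(6·1·1·6)=6.000000
Admissible k: 0..1 (factorial args all ≥0)
  k=0: (−1)^2·6.0000/(2)·0.4531^2·0.8915^2 = +0.489464
  k=1: (−1)^3·6.0000/(6)·0.4531^0·0.8915^4 = -0.631540
d^2_{1,-1}(2.2011) = +0.489464 -0.631540 = -0.142076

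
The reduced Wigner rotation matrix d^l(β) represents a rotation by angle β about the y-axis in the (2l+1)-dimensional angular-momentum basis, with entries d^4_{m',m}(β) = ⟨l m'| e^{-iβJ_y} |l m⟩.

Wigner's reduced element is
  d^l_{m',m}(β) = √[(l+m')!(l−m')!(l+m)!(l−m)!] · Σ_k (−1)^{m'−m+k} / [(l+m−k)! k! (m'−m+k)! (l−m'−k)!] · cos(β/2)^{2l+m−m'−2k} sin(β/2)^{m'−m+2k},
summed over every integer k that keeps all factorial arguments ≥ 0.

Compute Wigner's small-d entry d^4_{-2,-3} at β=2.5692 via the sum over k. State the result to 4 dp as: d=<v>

d^4_{-2,-3}(β=2.5692) via Wigner's sum:
With c≡cos(β/2)=0.282305 and s≡sin(β/2)=0.959325, N=[2·720·1·5040]^{1/2}=2693.993318
The bounds max(0,m−m')=0 and min(l+m,l−m')=1 give 2 terms
  k=0: (−1)^1·2693.9933/(720)·0.2823^7·0.9593^1 = -0.000513
  k=1: (−1)^2·2693.9933/(240)·0.2823^5·0.9593^3 = +0.017770
d^4_{-2,-3}(2.5692) = -0.000513 +0.017770 = +0.017257

d=0.0173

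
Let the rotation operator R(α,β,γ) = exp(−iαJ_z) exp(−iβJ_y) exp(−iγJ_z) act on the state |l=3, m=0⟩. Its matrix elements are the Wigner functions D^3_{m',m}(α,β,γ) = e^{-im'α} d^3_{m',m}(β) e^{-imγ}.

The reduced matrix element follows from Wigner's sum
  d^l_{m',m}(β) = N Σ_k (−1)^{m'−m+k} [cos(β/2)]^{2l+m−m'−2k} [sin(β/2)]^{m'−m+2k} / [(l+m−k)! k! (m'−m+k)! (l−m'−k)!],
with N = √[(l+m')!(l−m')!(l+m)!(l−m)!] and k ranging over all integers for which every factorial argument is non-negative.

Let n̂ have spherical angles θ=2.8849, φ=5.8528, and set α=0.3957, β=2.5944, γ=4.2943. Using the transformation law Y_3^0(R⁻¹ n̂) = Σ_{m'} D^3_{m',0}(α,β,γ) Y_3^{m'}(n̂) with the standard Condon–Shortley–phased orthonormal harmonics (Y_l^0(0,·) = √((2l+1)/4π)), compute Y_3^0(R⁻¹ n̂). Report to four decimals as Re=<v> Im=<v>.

Need the full column D^3_{m',0} for m'=−3..3 at α=0.3957, β=2.5944, γ=4.2943.
cos(β/2)=0.270196, sin(β/2)=0.962805
d^3_{-3,0}: single k=3 term ⇒ +0.078735;  D = +0.029474+0.073010i
d^3_{-2,0}: k∈[2..3] ⇒ +0.027061 -0.343615 = -0.316553;  D = -0.222489-0.225176i
d^3_{-1,0}: k∈[1..3] ⇒ +0.004803 -0.182963 +0.774394 = +0.596234;  D = +0.550161+0.229821i
d^3_{0,0}: k∈[0..3] ⇒ +0.000389 -0.044467 +0.564617 -0.796583 = -0.276044;  D = -0.276044+0.000000i
d^3_{1,0}: k∈[0..2] ⇒ -0.004803 +0.182963 -0.774394 = -0.596234;  D = -0.550161+0.229821i
d^3_{2,0}: k∈[0..1] ⇒ +0.027061 -0.343615 = -0.316553;  D = -0.222489+0.225176i
d^3_{3,0}: single k=0 term ⇒ -0.078735;  D = -0.029474+0.073010i
Y_3^{m'}(θ=2.8849,φ=5.8528) and Σ D·Y over m':
  (+0.0295+0.0730i)·(+0.0019+0.0066i)  (-0.2225-0.2252i)·(-0.0415-0.0483i)  (+0.5502+0.2298i)·(+0.2742+0.1259i)  (-0.2760+0.0000i)·(-0.6056+0.0000i)  (-0.5502+0.2298i)·(-0.2742+0.1259i)  (-0.2225+0.2252i)·(-0.0415+0.0483i)  (-0.0295+0.0730i)·(-0.0019+0.0066i)
Y_3^0(R⁻¹ n̂) = +0.406920+0.000000i

Re=0.4069 Im=0.0000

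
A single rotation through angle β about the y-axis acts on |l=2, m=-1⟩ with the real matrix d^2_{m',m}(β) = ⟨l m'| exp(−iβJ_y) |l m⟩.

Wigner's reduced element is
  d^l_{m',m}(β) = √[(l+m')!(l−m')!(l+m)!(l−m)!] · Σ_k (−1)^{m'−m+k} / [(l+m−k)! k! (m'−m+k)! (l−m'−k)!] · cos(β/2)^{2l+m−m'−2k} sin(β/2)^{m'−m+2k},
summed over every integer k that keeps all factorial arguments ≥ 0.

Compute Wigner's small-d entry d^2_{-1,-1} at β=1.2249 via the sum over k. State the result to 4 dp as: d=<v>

d=-0.2155

d^2_{-1,-1}(β=1.2249) via Wigner's sum:
Half-angle: c=0.818242, s=0.574874. N=√(1·6·1·6)=6.000000
k: max(0,(-1)−(-1))=0 … min(2+(-1),2−(-1))=1
  k=0: (−1)^0·6.0000/(6)·0.8182^4·0.5749^0 = +0.448257
  k=1: (−1)^1·6.0000/(2)·0.8182^2·0.5749^2 = -0.663789
d^2_{-1,-1}(1.2249) = +0.448257 -0.663789 = -0.215532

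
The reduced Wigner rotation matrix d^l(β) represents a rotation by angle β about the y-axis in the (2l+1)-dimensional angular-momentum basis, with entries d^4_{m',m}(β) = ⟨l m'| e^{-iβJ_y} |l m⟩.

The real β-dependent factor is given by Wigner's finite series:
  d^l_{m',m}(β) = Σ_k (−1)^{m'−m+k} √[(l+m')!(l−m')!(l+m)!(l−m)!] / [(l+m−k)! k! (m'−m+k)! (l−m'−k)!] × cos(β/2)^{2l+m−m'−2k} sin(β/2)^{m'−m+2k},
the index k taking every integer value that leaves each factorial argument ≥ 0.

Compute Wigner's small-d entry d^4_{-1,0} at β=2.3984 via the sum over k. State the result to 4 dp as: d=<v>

d=-0.2214

d^4_{-1,0}(β=2.3984) via Wigner's sum:
Half-angle: c=0.363103, s=0.931749. N=√(6·120·24·24)=643.987578
k: max(0,(0)−(-1))=1 … min(4+(0),4−(-1))=4
  k=1: (−1)^0·643.9876/(144)·0.3631^7·0.9317^1 = +0.003468
  k=2: (−1)^1·643.9876/(24)·0.3631^5·0.9317^3 = -0.136998
  k=3: (−1)^2·643.9876/(24)·0.3631^3·0.9317^5 = +0.902093
  k=4: (−1)^3·643.9876/(144)·0.3631^1·0.9317^7 = -0.990005
d^4_{-1,0}(2.3984) = +0.003468 -0.136998 +0.902093 -0.990005 = -0.221443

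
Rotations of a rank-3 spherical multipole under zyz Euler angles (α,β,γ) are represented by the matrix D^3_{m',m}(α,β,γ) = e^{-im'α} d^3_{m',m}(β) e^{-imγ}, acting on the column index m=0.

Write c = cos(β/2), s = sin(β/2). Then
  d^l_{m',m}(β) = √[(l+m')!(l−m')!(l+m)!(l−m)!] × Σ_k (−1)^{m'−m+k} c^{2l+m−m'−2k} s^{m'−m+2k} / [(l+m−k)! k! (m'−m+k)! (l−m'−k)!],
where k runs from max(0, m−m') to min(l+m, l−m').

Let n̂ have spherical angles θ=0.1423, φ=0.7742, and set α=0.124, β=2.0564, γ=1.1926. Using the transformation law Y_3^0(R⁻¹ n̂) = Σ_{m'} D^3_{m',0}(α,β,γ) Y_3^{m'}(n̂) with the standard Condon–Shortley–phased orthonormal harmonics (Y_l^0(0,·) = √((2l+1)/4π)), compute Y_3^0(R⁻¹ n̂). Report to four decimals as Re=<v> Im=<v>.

Need the full column D^3_{m',0} for m'=−3..3 at α=0.124, β=2.0564, γ=1.1926.
cos(β/2)=0.516361, sin(β/2)=0.856371
d^3_{-3,0}: single k=3 term ⇒ +0.386689;  D = +0.360240+0.140553i
d^3_{-2,0}: k∈[2..3] ⇒ +0.285561 -0.785444 = -0.499883;  D = -0.484590-0.122704i
d^3_{-1,0}: k∈[1..3] ⇒ +0.108898 -0.898583 +0.823861 = +0.034176;  D = +0.033913+0.004227i
d^3_{0,0}: k∈[0..3] ⇒ +0.018955 -0.469224 +1.290617 -0.394431 = +0.445916;  D = +0.445916+0.000000i
d^3_{1,0}: k∈[0..2] ⇒ -0.108898 +0.898583 -0.823861 = -0.034176;  D = -0.033913+0.004227i
d^3_{2,0}: k∈[0..1] ⇒ +0.285561 -0.785444 = -0.499883;  D = -0.484590+0.122704i
d^3_{3,0}: single k=0 term ⇒ -0.386689;  D = -0.360240+0.140553i
Y_3^{m'}(θ=0.1423,φ=0.7742) and Σ D·Y over m':
  (+0.3602+0.1406i)·(-0.0008-0.0009i)  (-0.4846-0.1227i)·(+0.0005-0.0203i)  (+0.0339+0.0042i)·(+0.1278-0.1250i)  (+0.4459+0.0000i)·(+0.7017+0.0000i)  (-0.0339+0.0042i)·(-0.1278-0.1250i)  (-0.4846+0.1227i)·(+0.0005+0.0203i)  (-0.3602+0.1406i)·(+0.0008-0.0009i)
Y_3^0(R⁻¹ n̂) = +0.316830+0.000000i

Re=0.3168 Im=0.0000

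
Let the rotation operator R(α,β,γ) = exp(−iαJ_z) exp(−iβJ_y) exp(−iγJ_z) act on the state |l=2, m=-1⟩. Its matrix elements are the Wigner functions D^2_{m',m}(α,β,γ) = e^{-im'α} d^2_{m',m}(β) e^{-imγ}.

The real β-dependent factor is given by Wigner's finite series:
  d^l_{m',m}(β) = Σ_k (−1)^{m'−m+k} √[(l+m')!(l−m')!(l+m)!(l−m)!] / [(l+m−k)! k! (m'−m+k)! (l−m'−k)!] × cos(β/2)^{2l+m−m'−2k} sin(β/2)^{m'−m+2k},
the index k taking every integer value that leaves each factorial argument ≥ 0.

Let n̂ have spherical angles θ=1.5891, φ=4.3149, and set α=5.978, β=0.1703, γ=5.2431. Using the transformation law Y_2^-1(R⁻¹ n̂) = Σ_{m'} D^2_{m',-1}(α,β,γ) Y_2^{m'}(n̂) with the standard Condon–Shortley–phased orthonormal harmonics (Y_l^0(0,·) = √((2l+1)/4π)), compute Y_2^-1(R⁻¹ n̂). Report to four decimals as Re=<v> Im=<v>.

Need the full column D^2_{m',-1} for m'=−2..2 at α=5.978, β=0.1703, γ=5.2431.
cos(β/2)=0.996377, sin(β/2)=0.085047
d^2_{-2,-1}: single k=1 term ⇒ +0.168252;  D = -0.013389-0.167719i
d^2_{-1,-1}: k∈[0..1] ⇒ +0.985586 -0.021542 = +0.964044;  D = +0.215578-0.939631i
d^2_{0,-1}: k∈[0..1] ⇒ -0.206066 +0.001501 = -0.204565;  D = -0.103540+0.176426i
d^2_{1,-1}: k∈[0..1] ⇒ +0.021542 -0.000052 = +0.021490;  D = +0.015943-0.014409i
d^2_{2,-1}: single k=0 term ⇒ -0.001226;  D = -0.001114+0.000511i
Y_2^{m'}(θ=1.5891,φ=4.3149) and Σ D·Y over m':
  (-0.0134-0.1677i)·(-0.2704-0.2756i)  (+0.2156-0.9396i)·(+0.0055-0.0130i)  (-0.1035+0.1764i)·(-0.3151+0.0000i)  (+0.0159-0.0144i)·(-0.0055-0.0130i)  (-0.0011+0.0005i)·(-0.2704+0.2756i)
Y_2^-1(R⁻¹ n̂) = -0.021171-0.015069i

Re=-0.0212 Im=-0.0151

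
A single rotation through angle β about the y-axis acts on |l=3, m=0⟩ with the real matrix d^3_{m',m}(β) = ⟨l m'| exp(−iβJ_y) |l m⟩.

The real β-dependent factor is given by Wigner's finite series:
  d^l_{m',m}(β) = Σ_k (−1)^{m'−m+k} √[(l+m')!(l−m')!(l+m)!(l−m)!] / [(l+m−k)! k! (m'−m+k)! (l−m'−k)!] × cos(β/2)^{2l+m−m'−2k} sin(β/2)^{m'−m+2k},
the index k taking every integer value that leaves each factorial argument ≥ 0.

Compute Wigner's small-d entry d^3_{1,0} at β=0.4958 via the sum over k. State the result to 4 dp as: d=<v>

d^3_{1,0}(β=0.4958) via Wigner's sum:
Half-angle: c=0.969430, s=0.245369. N=√(24·2·6·6)=41.569219
k: max(0,(0)−(1))=0 … min(3+(0),3−(1))=2
  k=0: (−1)^1·41.5692/(12)·0.9694^5·0.2454^1 = -0.727766
  k=1: (−1)^2·41.5692/(4)·0.9694^3·0.2454^3 = +0.139868
  k=2: (−1)^3·41.5692/(12)·0.9694^1·0.2454^5 = -0.002987
d^3_{1,0}(0.4958) = -0.727766 +0.139868 -0.002987 = -0.590885

d=-0.5909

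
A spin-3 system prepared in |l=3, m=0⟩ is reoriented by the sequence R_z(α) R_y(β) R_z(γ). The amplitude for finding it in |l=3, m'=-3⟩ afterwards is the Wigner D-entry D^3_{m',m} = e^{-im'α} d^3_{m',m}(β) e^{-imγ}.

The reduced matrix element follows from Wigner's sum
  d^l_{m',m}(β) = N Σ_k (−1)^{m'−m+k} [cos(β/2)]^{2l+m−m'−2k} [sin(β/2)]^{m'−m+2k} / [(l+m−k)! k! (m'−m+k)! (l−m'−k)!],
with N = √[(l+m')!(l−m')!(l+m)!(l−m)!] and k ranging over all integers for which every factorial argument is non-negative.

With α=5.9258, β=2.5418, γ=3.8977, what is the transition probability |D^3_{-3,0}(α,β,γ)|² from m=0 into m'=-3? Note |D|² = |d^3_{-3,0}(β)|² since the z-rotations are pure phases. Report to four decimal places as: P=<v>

Split into d^3_{-3,0}(β=2.5418) × two z-phases.
Half-angle: c=0.295421, s=0.955367. N=√(1·720·6·6)=160.996894
k∈{3} keeps every argument non-negative
  k=3: (−1)^0·160.9969/(36)·0.2954^3·0.9554^3 = +0.100543
d^3_{-3,0}(2.5418) = +0.100543
|D^3_{-3,0}|² = |d^3_{-3,0}(β)|² = (+0.100543)² = 0.010109 (the z-rotation phases have unit modulus)

P=0.0101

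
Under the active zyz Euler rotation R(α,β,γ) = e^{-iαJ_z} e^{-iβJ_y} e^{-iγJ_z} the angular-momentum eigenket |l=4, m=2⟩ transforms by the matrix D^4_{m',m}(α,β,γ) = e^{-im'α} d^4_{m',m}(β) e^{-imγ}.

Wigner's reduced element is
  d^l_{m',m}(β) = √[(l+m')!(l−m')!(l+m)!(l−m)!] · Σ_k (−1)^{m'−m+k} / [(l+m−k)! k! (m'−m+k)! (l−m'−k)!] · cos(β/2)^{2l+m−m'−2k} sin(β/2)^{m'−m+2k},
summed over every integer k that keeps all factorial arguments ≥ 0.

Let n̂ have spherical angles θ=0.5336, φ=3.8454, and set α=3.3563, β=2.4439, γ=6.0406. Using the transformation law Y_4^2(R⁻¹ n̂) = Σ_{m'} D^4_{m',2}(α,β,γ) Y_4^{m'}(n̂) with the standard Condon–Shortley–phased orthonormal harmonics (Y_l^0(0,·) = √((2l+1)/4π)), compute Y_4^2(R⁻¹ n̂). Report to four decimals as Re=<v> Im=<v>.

Re=-0.0100 Im=0.0004

Need the full column D^4_{m',2} for m'=−4..4 at α=3.3563, β=2.4439, γ=6.0406.
cos(β/2)=0.341814, sin(β/2)=0.939768
d^4_{-4,2}: single k=6 term ⇒ +0.425874;  D = +0.095761+0.414968i
d^4_{-3,2}: k∈[5..6] ⇒ +0.328592 -0.827937 = -0.499345;  D = +0.213370+0.451463i
d^4_{-2,2}: k∈[4..6] ⇒ +0.159710 -0.965792 +0.608365 = -0.197717;  D = -0.120631-0.156653i
d^4_{-1,2}: k∈[3..5] ⇒ +0.054768 -0.620980 +0.938792 = +0.372580;  D = -0.284994-0.239988i
d^4_{0,2}: k∈[2..4] ⇒ +0.013363 -0.269358 +0.763526 = +0.507530;  D = +0.448959+0.236691i
d^4_{1,2}: k∈[1..3] ⇒ +0.002174 -0.082152 +0.413987 = +0.334009;  D = -0.321867-0.089240i
d^4_{2,2}: k∈[0..2] ⇒ +0.000186 -0.016903 +0.159710 = +0.142993;  D = +0.142771+0.007969i
d^4_{3,2}: k∈[0..1] ⇒ -0.001917 +0.043471 = +0.041554;  D = -0.041030+0.006577i
d^4_{4,2}: single k=0 term ⇒ +0.007453;  D = +0.006939-0.002721i
Y_4^{m'}(θ=0.5336,φ=3.8454) and Σ D·Y over m':
  (+0.0958+0.4150i)·(-0.0281-0.0095i)  (+0.2134+0.4515i)·(+0.0730+0.1216i)  (-0.1206-0.1567i)·(+0.0589-0.3577i)  (-0.2850-0.2400i)·(-0.3458+0.2935i)  (+0.4490+0.2367i)·(-0.0006+0.0000i)  (-0.3219-0.0892i)·(+0.3458+0.2935i)  (+0.1428+0.0080i)·(+0.0589+0.3577i)  (-0.0410+0.0066i)·(-0.0730+0.1216i)  (+0.0069-0.0027i)·(-0.0281+0.0095i)
Y_4^2(R⁻¹ n̂) = -0.010027+0.000356i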